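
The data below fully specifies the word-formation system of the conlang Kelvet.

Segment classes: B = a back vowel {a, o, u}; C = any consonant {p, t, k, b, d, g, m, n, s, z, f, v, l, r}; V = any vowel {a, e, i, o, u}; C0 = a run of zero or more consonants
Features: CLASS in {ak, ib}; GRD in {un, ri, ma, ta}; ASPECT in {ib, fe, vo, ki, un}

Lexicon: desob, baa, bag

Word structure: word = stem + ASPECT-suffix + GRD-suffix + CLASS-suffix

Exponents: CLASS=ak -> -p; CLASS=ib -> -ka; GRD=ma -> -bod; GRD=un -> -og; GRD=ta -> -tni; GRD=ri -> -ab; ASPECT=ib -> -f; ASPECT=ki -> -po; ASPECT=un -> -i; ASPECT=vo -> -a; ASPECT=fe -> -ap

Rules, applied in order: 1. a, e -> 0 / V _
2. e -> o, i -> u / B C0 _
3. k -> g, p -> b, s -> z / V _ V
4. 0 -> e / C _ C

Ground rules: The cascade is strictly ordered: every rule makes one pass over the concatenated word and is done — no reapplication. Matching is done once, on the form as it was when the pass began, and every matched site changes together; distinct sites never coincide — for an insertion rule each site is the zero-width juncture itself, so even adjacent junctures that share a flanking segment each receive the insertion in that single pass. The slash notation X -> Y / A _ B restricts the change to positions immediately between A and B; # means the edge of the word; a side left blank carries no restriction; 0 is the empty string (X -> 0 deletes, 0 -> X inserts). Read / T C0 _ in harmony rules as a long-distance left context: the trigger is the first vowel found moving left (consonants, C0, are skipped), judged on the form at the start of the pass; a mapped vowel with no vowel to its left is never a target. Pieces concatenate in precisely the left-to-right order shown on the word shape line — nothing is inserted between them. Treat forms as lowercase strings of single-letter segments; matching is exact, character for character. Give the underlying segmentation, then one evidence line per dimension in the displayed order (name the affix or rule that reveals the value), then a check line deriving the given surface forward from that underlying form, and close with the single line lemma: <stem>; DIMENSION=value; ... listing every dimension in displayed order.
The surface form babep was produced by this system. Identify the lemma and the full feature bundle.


underlying: baa-a-ab-p
CLASS=ak - signalled by the affix -p
GRD=ri - signalled by the affix -ab
ASPECT=vo - signalled by the affix -a
check: baaaabp -> babp -> babp -> babp -> babep
lemma: baa; CLASS=ak; GRD=ri; ASPECT=vo


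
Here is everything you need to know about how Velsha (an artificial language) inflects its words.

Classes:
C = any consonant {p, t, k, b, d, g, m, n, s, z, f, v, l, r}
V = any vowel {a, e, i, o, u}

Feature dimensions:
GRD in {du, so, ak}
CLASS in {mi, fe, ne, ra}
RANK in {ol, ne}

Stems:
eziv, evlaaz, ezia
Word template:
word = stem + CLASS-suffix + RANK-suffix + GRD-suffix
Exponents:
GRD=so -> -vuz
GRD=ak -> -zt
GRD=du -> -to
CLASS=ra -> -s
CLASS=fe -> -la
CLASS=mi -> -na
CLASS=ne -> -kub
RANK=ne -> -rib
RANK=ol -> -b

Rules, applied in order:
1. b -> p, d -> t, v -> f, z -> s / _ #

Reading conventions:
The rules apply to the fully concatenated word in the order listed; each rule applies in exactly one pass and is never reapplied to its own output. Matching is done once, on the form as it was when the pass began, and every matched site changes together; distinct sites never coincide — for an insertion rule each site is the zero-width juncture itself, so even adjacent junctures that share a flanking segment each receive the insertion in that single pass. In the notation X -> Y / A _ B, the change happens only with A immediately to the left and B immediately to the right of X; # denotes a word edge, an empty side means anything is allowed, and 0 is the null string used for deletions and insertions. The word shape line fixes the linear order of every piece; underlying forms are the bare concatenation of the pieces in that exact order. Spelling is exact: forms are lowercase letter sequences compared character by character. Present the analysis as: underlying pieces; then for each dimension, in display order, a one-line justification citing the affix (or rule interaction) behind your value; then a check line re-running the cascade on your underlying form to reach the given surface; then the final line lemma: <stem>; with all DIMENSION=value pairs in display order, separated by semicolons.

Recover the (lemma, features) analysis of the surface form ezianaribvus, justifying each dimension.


underlying: ezia-na-rib-vuz
GRD=so - signalled by the affix -vuz
CLASS=mi - signalled by the affix -na
RANK=ne - signalled by the affix -rib
check: ezianaribvuz -> ezianaribvus
lemma: ezia; GRD=so; CLASS=mi; RANK=ne


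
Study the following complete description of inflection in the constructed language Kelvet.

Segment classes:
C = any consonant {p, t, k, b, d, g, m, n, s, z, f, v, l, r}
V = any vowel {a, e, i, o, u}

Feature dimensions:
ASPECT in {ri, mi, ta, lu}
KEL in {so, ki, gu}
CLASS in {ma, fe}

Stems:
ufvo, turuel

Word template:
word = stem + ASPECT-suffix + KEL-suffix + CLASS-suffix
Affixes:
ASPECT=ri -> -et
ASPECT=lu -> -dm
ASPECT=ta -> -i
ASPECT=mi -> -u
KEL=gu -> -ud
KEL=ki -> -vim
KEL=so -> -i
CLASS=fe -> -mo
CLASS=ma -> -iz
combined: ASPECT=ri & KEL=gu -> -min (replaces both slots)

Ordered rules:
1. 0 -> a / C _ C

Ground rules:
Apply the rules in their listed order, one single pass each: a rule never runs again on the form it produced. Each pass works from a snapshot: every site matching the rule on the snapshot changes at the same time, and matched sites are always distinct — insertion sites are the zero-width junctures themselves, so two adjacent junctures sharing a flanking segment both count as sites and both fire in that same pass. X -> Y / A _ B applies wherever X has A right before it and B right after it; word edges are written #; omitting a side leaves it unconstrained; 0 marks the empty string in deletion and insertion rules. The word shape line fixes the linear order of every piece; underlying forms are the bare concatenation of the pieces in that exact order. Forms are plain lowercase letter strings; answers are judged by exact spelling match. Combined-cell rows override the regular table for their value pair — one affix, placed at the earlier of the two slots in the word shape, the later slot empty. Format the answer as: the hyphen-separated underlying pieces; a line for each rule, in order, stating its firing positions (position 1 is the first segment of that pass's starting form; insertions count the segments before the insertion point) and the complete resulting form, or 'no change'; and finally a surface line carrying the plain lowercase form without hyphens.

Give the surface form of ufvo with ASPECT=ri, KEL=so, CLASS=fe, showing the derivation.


underlying: ufvo-et-i-mo
1. 0 -> a / C _ C: inserts after position(s) 2: ufavoetimo
surface: ufavoetimo


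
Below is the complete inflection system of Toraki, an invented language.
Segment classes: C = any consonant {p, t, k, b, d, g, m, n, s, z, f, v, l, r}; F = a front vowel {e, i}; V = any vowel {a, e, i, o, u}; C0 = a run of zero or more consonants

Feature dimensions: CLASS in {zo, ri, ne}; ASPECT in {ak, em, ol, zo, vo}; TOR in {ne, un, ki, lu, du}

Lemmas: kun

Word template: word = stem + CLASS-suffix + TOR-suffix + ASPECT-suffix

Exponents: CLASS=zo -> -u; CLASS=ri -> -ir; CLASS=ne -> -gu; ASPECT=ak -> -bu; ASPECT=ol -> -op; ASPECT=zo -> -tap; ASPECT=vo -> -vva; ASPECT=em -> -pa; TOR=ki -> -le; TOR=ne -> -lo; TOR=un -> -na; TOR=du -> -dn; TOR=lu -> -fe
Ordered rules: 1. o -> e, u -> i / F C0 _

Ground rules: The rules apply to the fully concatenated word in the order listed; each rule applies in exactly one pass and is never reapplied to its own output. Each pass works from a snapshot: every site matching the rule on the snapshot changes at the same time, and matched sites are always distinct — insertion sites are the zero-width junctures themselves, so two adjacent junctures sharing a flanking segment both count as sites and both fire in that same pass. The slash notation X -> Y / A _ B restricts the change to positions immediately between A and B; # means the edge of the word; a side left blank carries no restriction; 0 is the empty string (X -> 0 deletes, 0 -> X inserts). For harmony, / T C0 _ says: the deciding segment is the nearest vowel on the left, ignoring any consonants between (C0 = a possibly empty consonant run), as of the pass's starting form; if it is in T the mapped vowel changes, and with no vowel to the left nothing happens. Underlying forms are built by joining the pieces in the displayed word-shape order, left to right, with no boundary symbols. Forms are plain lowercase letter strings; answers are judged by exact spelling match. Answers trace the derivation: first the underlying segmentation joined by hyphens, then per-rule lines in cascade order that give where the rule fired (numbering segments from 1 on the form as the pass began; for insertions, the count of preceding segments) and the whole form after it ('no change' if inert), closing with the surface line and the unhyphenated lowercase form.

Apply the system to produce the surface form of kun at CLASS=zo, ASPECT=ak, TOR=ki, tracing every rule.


underlying: kun-u-le-bu
1. o -> e, u -> i / F C0 _: fires at position(s) 8: kunulebi
surface: kunulebi


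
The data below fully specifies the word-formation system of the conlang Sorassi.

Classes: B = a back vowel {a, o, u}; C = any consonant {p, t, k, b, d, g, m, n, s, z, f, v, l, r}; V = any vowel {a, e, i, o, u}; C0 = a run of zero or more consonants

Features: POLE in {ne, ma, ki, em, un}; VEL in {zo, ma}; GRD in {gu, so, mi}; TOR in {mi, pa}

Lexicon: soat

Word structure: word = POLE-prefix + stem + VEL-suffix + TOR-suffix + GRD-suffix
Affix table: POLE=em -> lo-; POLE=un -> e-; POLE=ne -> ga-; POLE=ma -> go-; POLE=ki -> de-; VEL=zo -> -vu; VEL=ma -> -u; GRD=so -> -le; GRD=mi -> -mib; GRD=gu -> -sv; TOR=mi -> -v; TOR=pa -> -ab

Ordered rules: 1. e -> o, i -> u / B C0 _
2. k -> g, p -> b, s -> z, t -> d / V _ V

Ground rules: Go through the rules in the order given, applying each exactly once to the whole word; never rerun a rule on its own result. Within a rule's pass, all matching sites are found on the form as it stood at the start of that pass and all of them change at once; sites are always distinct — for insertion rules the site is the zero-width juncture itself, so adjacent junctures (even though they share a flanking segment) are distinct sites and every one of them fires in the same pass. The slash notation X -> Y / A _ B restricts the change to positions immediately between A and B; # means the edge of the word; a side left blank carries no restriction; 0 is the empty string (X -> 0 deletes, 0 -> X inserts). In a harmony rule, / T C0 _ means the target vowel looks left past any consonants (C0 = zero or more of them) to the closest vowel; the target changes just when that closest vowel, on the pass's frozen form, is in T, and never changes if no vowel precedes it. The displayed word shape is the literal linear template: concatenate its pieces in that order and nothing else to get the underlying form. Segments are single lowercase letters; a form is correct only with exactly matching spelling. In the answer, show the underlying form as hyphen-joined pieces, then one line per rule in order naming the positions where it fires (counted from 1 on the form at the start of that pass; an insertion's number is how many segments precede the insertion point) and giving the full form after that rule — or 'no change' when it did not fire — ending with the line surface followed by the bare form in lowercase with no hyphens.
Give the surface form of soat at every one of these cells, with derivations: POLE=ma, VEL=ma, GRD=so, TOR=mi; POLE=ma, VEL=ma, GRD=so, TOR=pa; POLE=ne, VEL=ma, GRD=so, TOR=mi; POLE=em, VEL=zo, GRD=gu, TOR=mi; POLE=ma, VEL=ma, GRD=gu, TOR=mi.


cell POLE=ma, VEL=ma, GRD=so, TOR=mi:
underlying: go-soat-u-v-le
1. e -> o, i -> u / B C0 _: fires at position(s) 10: gosoatuvlo
2. k -> g, p -> b, s -> z, t -> d / V _ V: fires at position(s) 3, 6: gozoaduvlo
surface: gozoaduvlo

cell POLE=ma, VEL=ma, GRD=so, TOR=pa:
underlying: go-soat-u-ab-le
1. e -> o, i -> u / B C0 _: fires at position(s) 11: gosoatuablo
2. k -> g, p -> b, s -> z, t -> d / V _ V: fires at position(s) 3, 6: gozoaduablo
surface: gozoaduablo

cell POLE=ne, VEL=ma, GRD=so, TOR=mi:
underlying: ga-soat-u-v-le
1. e -> o, i -> u / B C0 _: fires at position(s) 10: gasoatuvlo
2. k -> g, p -> b, s -> z, t -> d / V _ V: fires at position(s) 3, 6: gazoaduvlo
surface: gazoaduvlo

cell POLE=em, VEL=zo, GRD=gu, TOR=mi:
underlying: lo-soat-vu-v-sv
1. e -> o, i -> u / B C0 _: no change
2. k -> g, p -> b, s -> z, t -> d / V _ V: fires at position(s) 3: lozoatvuvsv
surface: lozoatvuvsv

cell POLE=ma, VEL=ma, GRD=gu, TOR=mi:
underlying: go-soat-u-v-sv
1. e -> o, i -> u / B C0 _: no change
2. k -> g, p -> b, s -> z, t -> d / V _ V: fires at position(s) 3, 6: gozoaduvsv
surface: gozoaduvsv


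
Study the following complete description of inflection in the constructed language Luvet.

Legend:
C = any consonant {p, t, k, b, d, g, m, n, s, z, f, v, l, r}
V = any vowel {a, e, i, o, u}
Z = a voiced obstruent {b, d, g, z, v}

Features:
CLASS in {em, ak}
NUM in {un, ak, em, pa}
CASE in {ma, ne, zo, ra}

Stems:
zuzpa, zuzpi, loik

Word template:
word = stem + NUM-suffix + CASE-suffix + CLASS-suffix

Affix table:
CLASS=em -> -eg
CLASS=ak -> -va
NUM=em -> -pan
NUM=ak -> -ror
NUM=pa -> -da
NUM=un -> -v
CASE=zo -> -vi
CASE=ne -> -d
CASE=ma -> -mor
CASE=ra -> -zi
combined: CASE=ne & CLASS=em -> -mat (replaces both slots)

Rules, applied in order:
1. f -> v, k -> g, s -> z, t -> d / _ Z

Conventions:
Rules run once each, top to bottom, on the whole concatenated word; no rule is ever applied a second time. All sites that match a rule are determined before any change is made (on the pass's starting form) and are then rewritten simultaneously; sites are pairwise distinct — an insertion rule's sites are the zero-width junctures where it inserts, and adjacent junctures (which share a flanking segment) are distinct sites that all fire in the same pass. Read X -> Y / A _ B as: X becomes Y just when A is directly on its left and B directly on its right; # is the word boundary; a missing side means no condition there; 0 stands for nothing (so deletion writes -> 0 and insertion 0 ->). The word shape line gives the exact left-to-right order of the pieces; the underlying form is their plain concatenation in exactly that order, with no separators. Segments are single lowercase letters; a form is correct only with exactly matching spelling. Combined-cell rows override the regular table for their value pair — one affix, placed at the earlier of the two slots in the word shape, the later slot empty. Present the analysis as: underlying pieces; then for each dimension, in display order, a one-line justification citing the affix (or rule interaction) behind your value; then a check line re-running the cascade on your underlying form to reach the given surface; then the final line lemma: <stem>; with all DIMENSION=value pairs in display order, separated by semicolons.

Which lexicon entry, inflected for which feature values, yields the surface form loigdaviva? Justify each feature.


underlying: loik-da-vi-va
CLASS=ak - signalled by the affix -va
NUM=pa - signalled by the affix -da
CASE=zo - signalled by the affix -vi
check: loikdaviva -> loigdaviva
lemma: loik; CLASS=ak; NUM=pa; CASE=zo


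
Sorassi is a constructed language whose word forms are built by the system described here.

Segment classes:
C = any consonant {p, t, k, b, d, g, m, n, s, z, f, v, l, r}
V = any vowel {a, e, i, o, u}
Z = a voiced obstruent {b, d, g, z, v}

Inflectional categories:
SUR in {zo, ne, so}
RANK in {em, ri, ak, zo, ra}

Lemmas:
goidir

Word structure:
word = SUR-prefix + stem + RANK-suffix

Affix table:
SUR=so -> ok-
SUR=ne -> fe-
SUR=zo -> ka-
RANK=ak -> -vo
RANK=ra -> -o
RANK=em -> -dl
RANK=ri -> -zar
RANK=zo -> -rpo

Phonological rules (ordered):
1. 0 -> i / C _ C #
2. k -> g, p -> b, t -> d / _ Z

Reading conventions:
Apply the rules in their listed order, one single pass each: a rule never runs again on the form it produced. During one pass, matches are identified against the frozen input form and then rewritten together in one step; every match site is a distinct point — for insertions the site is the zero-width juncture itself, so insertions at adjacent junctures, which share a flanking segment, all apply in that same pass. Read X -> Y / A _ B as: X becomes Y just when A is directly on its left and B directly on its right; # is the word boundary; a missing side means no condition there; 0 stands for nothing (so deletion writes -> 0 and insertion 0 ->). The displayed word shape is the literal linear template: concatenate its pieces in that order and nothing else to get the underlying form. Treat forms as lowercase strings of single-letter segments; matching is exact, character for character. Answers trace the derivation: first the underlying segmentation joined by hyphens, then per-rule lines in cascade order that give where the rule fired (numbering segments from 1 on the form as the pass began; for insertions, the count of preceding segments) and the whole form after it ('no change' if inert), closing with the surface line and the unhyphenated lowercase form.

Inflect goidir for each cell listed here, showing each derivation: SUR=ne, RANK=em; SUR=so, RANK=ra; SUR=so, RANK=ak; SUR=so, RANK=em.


cell SUR=ne, RANK=em:
underlying: fe-goidir-dl
1. 0 -> i / C _ C #: inserts after position(s) 9: fegoidirdil
2. k -> g, p -> b, t -> d / _ Z: no change
surface: fegoidirdil

cell SUR=so, RANK=ra:
underlying: ok-goidir-o
1. 0 -> i / C _ C #: no change
2. k -> g, p -> b, t -> d / _ Z: fires at position(s) 2: oggoidiro
surface: oggoidiro

cell SUR=so, RANK=ak:
underlying: ok-goidir-vo
1. 0 -> i / C _ C #: no change
2. k -> g, p -> b, t -> d / _ Z: fires at position(s) 2: oggoidirvo
surface: oggoidirvo

cell SUR=so, RANK=em:
underlying: ok-goidir-dl
1. 0 -> i / C _ C #: inserts after position(s) 9: okgoidirdil
2. k -> g, p -> b, t -> d / _ Z: fires at position(s) 2: oggoidirdil
surface: oggoidirdil


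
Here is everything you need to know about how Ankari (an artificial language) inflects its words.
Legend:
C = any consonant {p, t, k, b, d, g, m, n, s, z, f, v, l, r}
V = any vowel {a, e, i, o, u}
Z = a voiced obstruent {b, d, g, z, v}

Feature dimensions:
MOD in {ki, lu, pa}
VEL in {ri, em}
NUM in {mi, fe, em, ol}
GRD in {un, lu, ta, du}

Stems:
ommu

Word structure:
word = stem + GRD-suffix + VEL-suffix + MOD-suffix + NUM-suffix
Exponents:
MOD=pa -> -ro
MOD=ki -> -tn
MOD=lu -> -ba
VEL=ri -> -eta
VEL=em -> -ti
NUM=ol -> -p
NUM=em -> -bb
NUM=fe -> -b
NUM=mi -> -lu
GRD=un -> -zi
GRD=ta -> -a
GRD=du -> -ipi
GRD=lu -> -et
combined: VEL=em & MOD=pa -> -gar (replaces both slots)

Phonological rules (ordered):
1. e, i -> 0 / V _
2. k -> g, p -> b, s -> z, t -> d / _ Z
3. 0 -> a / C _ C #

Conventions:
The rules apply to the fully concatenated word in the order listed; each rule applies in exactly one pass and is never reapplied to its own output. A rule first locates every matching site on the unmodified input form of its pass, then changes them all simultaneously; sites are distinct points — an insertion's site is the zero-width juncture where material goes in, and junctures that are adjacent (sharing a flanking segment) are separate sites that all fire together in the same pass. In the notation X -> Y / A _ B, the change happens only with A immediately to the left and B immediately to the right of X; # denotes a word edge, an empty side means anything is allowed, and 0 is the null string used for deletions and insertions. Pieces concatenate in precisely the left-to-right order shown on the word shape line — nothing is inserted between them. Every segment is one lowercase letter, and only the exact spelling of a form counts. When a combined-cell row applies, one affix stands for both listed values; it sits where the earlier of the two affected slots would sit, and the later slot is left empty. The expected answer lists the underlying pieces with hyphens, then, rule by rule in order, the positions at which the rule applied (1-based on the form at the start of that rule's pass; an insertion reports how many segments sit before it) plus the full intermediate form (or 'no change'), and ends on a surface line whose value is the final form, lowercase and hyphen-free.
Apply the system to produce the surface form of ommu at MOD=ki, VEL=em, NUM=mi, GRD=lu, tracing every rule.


underlying: ommu-et-ti-tn-lu
1. e, i -> 0 / V _: fires at position(s) 5: ommuttitnlu
2. k -> g, p -> b, s -> z, t -> d / _ Z: no change
3. 0 -> a / C _ C #: no change
surface: ommuttitnlu


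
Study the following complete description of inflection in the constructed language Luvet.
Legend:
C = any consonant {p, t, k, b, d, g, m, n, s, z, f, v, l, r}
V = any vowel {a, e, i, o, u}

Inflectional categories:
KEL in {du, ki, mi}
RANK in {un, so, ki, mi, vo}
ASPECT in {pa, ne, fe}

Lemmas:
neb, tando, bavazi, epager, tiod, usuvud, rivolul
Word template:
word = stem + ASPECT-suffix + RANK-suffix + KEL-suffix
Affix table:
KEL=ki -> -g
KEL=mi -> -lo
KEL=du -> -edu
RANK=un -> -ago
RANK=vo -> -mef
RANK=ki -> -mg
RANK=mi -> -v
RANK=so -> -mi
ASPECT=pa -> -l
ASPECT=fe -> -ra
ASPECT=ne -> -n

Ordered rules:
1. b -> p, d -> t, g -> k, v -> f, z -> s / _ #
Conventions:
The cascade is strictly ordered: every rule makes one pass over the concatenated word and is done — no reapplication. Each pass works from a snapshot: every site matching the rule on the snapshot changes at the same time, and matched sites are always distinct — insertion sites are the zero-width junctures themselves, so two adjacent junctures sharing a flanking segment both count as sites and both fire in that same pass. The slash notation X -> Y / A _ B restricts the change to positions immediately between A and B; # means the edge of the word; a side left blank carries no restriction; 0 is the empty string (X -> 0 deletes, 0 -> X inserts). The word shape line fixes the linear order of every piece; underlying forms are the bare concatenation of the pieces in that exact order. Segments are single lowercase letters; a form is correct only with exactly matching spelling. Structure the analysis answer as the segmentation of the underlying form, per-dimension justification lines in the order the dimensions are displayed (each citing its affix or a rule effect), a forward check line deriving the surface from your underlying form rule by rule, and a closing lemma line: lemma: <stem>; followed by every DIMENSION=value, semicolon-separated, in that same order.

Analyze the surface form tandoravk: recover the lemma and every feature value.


underlying: tando-ra-v-g
KEL=ki - signalled by the affix -g
RANK=mi - signalled by the affix -v
ASPECT=fe - signalled by the affix -ra
check: tandoravg -> tandoravk
lemma: tando; KEL=ki; RANK=mi; ASPECT=fe


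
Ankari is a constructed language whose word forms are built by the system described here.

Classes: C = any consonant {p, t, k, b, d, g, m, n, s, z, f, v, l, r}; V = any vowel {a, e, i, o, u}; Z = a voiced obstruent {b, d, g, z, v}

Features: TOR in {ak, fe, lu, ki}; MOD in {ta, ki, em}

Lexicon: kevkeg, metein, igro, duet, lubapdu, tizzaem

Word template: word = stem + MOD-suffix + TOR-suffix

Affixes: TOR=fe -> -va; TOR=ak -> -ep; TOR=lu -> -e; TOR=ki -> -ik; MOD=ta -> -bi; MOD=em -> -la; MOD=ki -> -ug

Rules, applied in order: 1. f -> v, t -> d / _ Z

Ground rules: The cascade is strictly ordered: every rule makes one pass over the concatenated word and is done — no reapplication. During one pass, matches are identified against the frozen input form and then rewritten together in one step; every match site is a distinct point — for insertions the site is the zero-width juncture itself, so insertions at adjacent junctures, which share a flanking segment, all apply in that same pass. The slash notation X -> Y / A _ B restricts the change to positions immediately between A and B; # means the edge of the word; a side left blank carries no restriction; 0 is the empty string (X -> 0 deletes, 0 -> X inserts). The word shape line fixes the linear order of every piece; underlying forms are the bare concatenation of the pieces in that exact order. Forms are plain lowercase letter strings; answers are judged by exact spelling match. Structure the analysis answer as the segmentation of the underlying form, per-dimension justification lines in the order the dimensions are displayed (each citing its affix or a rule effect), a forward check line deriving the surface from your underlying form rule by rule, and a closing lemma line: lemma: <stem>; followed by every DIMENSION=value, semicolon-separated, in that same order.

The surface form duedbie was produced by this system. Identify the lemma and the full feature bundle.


underlying: duet-bi-e
TOR=lu - signalled by the affix -e
MOD=ta - signalled by the affix -bi
check: duetbie -> duedbie
lemma: duet; TOR=lu; MOD=ta


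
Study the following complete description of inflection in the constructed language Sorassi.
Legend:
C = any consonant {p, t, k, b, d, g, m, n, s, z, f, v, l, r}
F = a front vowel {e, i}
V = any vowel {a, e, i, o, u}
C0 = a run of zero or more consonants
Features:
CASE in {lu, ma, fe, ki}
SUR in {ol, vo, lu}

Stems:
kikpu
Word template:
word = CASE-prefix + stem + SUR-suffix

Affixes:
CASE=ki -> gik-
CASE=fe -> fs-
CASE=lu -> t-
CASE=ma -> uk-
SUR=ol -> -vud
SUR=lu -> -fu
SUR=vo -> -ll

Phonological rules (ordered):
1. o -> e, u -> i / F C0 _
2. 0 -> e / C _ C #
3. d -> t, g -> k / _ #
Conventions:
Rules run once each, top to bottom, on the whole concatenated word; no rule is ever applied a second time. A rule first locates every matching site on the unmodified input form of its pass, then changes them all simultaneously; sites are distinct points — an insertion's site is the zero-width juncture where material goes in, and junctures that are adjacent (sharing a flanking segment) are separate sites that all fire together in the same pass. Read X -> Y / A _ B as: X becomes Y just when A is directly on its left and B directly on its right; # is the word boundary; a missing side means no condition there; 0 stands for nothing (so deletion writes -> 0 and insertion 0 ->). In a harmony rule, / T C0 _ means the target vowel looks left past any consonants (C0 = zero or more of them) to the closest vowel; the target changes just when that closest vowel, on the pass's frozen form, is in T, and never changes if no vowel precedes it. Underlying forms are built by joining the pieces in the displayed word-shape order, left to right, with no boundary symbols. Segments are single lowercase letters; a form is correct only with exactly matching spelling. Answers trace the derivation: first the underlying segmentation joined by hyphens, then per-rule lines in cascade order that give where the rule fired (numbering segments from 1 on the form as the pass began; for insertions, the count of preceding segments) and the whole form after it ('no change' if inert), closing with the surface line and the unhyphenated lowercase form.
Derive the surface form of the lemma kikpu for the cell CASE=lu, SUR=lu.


underlying: t-kikpu-fu
1. o -> e, u -> i / F C0 _: fires at position(s) 6: tkikpifu
2. 0 -> e / C _ C #: no change
3. d -> t, g -> k / _ #: no change
surface: tkikpifu


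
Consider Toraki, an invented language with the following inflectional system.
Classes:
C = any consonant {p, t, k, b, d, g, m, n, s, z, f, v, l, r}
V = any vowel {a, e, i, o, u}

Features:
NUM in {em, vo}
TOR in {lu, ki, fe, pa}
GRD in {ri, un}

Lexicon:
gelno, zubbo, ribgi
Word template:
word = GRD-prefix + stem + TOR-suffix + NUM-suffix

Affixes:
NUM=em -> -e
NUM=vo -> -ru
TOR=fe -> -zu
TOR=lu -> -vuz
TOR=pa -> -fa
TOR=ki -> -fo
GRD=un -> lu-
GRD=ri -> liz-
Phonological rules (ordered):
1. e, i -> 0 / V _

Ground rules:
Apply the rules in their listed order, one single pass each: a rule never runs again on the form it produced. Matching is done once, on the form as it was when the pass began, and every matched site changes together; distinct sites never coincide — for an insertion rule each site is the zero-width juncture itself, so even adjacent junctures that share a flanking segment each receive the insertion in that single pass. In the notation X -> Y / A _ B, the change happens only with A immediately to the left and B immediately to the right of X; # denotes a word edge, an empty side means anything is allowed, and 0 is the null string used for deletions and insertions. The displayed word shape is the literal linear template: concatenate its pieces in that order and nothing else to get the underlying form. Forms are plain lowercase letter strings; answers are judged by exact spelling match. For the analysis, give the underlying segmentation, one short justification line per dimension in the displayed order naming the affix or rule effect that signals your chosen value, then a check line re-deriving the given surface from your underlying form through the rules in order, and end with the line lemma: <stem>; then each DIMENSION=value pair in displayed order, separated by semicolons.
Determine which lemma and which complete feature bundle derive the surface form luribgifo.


underlying: lu-ribgi-fo-e
NUM=em - signalled by the affix -e
TOR=ki - signalled by the affix -fo
GRD=un - signalled by the affix lu-
check: luribgifoe -> luribgifo
lemma: ribgi; NUM=em; TOR=ki; GRD=un


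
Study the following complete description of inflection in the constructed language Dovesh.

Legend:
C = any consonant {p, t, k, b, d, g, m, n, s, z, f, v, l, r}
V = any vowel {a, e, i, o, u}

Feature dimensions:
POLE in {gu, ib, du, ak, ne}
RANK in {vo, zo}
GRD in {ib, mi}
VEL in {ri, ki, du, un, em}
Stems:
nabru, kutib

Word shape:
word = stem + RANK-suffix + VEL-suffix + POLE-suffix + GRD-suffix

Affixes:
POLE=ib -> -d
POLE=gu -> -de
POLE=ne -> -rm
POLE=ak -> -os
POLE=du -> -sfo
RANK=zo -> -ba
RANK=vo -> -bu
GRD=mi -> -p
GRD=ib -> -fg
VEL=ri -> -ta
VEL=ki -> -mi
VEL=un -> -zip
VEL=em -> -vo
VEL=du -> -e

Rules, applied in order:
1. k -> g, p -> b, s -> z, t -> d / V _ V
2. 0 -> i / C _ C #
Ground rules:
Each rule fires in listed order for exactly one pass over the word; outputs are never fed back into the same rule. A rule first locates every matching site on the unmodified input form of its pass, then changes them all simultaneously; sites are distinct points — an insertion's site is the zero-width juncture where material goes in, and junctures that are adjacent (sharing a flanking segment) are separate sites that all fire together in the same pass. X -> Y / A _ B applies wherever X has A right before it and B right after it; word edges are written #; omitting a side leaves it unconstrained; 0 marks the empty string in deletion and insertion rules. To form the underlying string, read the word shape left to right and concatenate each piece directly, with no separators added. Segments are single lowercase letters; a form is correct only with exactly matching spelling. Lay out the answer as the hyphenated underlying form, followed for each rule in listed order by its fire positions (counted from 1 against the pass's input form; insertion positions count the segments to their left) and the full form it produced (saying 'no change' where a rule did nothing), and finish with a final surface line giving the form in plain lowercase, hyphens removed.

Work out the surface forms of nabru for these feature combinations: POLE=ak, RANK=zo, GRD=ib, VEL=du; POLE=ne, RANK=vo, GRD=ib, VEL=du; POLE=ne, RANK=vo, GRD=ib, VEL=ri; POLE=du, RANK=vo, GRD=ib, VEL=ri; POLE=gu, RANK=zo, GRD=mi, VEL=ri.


cell POLE=ak, RANK=zo, GRD=ib, VEL=du:
underlying: nabru-ba-e-os-fg
1. k -> g, p -> b, s -> z, t -> d / V _ V: no change
2. 0 -> i / C _ C #: inserts after position(s) 11: nabrubaeosfig
surface: nabrubaeosfig

cell POLE=ne, RANK=vo, GRD=ib, VEL=du:
underlying: nabru-bu-e-rm-fg
1. k -> g, p -> b, s -> z, t -> d / V _ V: no change
2. 0 -> i / C _ C #: inserts after position(s) 11: nabrubuermfig
surface: nabrubuermfig

cell POLE=ne, RANK=vo, GRD=ib, VEL=ri:
underlying: nabru-bu-ta-rm-fg
1. k -> g, p -> b, s -> z, t -> d / V _ V: fires at position(s) 8: nabrubudarmfg
2. 0 -> i / C _ C #: inserts after position(s) 12: nabrubudarmfig
surface: nabrubudarmfig

cell POLE=du, RANK=vo, GRD=ib, VEL=ri:
underlying: nabru-bu-ta-sfo-fg
1. k -> g, p -> b, s -> z, t -> d / V _ V: fires at position(s) 8: nabrubudasfofg
2. 0 -> i / C _ C #: inserts after position(s) 13: nabrubudasfofig
surface: nabrubudasfofig

cell POLE=gu, RANK=zo, GRD=mi, VEL=ri:
underlying: nabru-ba-ta-de-p
1. k -> g, p -> b, s -> z, t -> d / V _ V: fires at position(s) 8: nabrubadadep
2. 0 -> i / C _ C #: no change
surface: nabrubadadep


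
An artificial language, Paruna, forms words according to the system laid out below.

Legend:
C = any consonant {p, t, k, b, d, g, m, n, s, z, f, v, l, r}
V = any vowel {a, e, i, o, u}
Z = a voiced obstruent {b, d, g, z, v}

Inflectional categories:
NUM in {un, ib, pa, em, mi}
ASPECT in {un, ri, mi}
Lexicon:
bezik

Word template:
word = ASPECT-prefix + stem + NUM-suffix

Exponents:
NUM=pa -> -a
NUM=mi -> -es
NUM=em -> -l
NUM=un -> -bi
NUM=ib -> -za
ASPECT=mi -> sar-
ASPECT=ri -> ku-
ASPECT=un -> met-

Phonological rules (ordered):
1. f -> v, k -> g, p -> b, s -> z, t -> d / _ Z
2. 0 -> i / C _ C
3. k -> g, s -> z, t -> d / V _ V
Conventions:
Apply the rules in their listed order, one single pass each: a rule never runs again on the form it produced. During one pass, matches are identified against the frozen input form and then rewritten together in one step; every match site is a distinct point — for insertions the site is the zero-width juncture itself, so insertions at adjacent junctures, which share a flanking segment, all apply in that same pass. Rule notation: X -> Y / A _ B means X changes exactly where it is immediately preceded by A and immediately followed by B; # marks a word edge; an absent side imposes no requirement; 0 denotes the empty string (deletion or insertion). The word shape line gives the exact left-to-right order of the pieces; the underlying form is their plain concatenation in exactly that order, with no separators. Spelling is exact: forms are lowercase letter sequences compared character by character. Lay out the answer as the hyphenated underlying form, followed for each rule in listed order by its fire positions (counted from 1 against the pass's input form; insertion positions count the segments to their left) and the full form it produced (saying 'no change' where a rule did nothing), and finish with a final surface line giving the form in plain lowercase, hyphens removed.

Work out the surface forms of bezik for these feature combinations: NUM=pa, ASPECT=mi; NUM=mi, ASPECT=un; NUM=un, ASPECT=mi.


cell NUM=pa, ASPECT=mi:
underlying: sar-bezik-a
1. f -> v, k -> g, p -> b, s -> z, t -> d / _ Z: no change
2. 0 -> i / C _ C: inserts after position(s) 3: saribezika
3. k -> g, s -> z, t -> d / V _ V: fires at position(s) 9: saribeziga
surface: saribeziga

cell NUM=mi, ASPECT=un:
underlying: met-bezik-es
1. f -> v, k -> g, p -> b, s -> z, t -> d / _ Z: fires at position(s) 3: medbezikes
2. 0 -> i / C _ C: inserts after position(s) 3: medibezikes
3. k -> g, s -> z, t -> d / V _ V: fires at position(s) 9: medibeziges
surface: medibeziges

cell NUM=un, ASPECT=mi:
underlying: sar-bezik-bi
1. f -> v, k -> g, p -> b, s -> z, t -> d / _ Z: fires at position(s) 8: sarbezigbi
2. 0 -> i / C _ C: inserts after position(s) 3, 8: saribezigibi
3. k -> g, s -> z, t -> d / V _ V: no change
surface: saribezigibi


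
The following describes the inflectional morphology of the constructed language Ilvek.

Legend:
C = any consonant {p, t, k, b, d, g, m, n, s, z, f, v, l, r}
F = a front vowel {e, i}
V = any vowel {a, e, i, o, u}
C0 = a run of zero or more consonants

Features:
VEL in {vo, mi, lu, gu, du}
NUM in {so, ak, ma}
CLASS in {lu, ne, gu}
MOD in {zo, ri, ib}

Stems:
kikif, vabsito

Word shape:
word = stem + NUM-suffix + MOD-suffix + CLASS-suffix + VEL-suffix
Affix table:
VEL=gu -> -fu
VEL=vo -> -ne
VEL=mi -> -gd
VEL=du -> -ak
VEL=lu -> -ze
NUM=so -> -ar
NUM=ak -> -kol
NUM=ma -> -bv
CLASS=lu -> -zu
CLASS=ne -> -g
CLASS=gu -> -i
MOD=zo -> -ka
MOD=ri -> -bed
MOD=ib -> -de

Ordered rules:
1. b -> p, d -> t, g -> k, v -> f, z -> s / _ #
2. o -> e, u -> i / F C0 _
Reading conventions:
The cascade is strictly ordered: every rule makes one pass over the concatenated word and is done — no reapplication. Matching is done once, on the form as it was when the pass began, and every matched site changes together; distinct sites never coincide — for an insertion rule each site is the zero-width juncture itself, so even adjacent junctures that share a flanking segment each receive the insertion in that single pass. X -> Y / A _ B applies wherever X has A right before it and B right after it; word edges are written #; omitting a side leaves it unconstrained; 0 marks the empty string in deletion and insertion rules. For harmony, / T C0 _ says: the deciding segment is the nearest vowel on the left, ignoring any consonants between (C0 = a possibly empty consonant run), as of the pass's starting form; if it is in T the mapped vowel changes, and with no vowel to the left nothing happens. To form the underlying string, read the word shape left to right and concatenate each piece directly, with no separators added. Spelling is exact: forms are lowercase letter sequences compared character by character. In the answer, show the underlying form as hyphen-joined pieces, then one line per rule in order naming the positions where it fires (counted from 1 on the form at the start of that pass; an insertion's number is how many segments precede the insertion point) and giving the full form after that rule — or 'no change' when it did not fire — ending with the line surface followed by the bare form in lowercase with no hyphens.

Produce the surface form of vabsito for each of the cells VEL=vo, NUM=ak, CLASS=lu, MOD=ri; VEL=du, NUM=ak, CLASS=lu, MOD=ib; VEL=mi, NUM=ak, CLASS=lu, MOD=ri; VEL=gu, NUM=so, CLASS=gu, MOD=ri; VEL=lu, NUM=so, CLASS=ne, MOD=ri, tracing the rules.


cell VEL=vo, NUM=ak, CLASS=lu, MOD=ri:
underlying: vabsito-kol-bed-zu-ne
1. b -> p, d -> t, g -> k, v -> f, z -> s / _ #: no change
2. o -> e, u -> i / F C0 _: fires at position(s) 7, 15: vabsitekolbedzine
surface: vabsitekolbedzine

cell VEL=du, NUM=ak, CLASS=lu, MOD=ib:
underlying: vabsito-kol-de-zu-ak
1. b -> p, d -> t, g -> k, v -> f, z -> s / _ #: no change
2. o -> e, u -> i / F C0 _: fires at position(s) 7, 14: vabsitekoldeziak
surface: vabsitekoldeziak

cell VEL=mi, NUM=ak, CLASS=lu, MOD=ri:
underlying: vabsito-kol-bed-zu-gd
1. b -> p, d -> t, g -> k, v -> f, z -> s / _ #: fires at position(s) 17: vabsitokolbedzugt
2. o -> e, u -> i / F C0 _: fires at position(s) 7, 15: vabsitekolbedzigt
surface: vabsitekolbedzigt

cell VEL=gu, NUM=so, CLASS=gu, MOD=ri:
underlying: vabsito-ar-bed-i-fu
1. b -> p, d -> t, g -> k, v -> f, z -> s / _ #: no change
2. o -> e, u -> i / F C0 _: fires at position(s) 7, 15: vabsitearbedifi
surface: vabsitearbedifi

cell VEL=lu, NUM=so, CLASS=ne, MOD=ri:
underlying: vabsito-ar-bed-g-ze
1. b -> p, d -> t, g -> k, v -> f, z -> s / _ #: no change
2. o -> e, u -> i / F C0 _: fires at position(s) 7: vabsitearbedgze
surface: vabsitearbedgze


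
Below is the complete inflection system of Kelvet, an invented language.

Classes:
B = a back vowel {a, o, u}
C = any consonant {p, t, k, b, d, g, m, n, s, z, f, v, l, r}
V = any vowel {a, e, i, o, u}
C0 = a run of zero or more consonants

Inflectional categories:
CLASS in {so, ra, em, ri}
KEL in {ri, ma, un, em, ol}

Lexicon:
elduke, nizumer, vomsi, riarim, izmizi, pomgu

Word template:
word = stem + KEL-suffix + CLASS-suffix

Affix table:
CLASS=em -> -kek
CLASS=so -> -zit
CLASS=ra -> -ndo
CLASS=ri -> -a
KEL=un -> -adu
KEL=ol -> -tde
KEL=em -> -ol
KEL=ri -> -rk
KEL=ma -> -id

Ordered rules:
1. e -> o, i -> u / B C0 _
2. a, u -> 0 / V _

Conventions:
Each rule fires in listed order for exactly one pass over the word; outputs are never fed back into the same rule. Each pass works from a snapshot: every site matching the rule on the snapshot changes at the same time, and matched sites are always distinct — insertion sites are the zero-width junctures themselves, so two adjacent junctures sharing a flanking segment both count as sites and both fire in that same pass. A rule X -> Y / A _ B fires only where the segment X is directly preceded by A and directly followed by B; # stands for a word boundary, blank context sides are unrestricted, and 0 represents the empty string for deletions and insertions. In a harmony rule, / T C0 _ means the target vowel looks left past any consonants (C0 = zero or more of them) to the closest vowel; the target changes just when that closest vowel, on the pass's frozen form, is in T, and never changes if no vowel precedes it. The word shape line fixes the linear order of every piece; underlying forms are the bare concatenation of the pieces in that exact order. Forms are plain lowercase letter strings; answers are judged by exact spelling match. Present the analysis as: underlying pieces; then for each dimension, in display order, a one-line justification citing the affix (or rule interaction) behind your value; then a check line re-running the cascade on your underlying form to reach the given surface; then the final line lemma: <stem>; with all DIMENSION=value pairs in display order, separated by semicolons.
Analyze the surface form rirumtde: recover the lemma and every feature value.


underlying: riarim-tde-a
CLASS=ri - signalled by the affix -a
KEL=ol - signalled by the affix -tde
check: riarimtdea -> riarumtdea -> rirumtde
lemma: riarim; CLASS=ri; KEL=ol
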